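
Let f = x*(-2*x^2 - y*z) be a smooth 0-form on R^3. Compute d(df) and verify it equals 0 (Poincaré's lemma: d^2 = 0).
d(df) = 0

Step 1: df = sum_i (∂f/∂x_i) dx_i = (-6*x^2 - y*z) dx + (-x*z) dy + (-x*y) dz.
Step 2: Apply d again. Using the 1-form formula, the coefficient of dx ∧ dy in d(df) is ∂^2 f/∂x ∂y - ∂^2 f/∂y ∂x = (-z) - (-z) = 0 (equality of mixed partials for smooth f).
Similarly for dx ∧ dz and dy ∧ dz — all coefficients vanish. So d(df) = 0.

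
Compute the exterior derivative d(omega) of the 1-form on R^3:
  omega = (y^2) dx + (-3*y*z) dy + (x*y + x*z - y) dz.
d(omega) = (-2*y) dx ∧ dy + (y + z) dx ∧ dz + (x + 3*y - 1) dy ∧ dz

For a 1-form omega = sum_i f_i dx_i, the exterior derivative is
  d(omega) = sum_{i < j} (∂f_j/∂x_i - ∂f_i/∂x_j) dx_i ∧ dx_j.
  coefficient of dx ∧ dy: ∂f_2/∂x - ∂f_1/∂y = ∂(-3*y*z)/∂x - ∂(y^2)/∂y = -2*y
  coefficient of dx ∧ dz: ∂f_3/∂x - ∂f_1/∂z = ∂(x*y + x*z - y)/∂x - ∂(y^2)/∂z = y + z
  coefficient of dy ∧ dz: ∂f_3/∂y - ∂f_2/∂z = ∂(x*y + x*z - y)/∂y - ∂(-3*y*z)/∂z = x + 3*y - 1
Assembling: d(omega) = (-2*y) dx ∧ dy + (y + z) dx ∧ dz + (x + 3*y - 1) dy ∧ dz.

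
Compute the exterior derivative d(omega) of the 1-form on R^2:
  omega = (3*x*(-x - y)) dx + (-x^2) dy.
d(omega) = (x) dx ∧ dy

For a 1-form omega = sum_i f_i dx_i, the exterior derivative is
  d(omega) = sum_{i < j} (∂f_j/∂x_i - ∂f_i/∂x_j) dx_i ∧ dx_j.
  coefficient of dx ∧ dy: ∂f_2/∂x - ∂f_1/∂y = ∂(-x^2)/∂x - ∂(3*x*(-x - y))/∂y = x
Assembling: d(omega) = (x) dx ∧ dy.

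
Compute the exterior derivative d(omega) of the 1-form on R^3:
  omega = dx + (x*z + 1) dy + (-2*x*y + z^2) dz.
d(omega) = (z) dx ∧ dy + (-2*y) dx ∧ dz + (-3*x) dy ∧ dz

For a 1-form omega = sum_i f_i dx_i, the exterior derivative is
  d(omega) = sum_{i < j} (∂f_j/∂x_i - ∂f_i/∂x_j) dx_i ∧ dx_j.
  coefficient of dx ∧ dy: ∂f_2/∂x - ∂f_1/∂y = ∂(x*z + 1)/∂x - ∂(1)/∂y = z
  coefficient of dx ∧ dz: ∂f_3/∂x - ∂f_1/∂z = ∂(-2*x*y + z^2)/∂x - ∂(1)/∂z = -2*y
  coefficient of dy ∧ dz: ∂f_3/∂y - ∂f_2/∂z = ∂(-2*x*y + z^2)/∂y - ∂(x*z + 1)/∂z = -3*x
Assembling: d(omega) = (z) dx ∧ dy + (-2*y) dx ∧ dz + (-3*x) dy ∧ dz.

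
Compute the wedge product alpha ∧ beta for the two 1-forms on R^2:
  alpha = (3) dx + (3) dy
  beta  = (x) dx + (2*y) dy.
alpha ∧ beta = (-3*x + 6*y) dx ∧ dy

Distribute the wedge, using dx_i ∧ dx_j = -dx_j ∧ dx_i and dx_i ∧ dx_i = 0. For each pair (i, j) with i < j, the coefficient of dx_i ∧ dx_j in alpha ∧ beta is (alpha_i * beta_j - alpha_j * beta_i). Collecting: alpha ∧ beta = (-3*x + 6*y) dx ∧ dy.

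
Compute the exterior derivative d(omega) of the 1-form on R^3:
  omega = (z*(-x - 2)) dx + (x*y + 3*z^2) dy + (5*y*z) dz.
d(omega) = (y) dx ∧ dy + (x + 2) dx ∧ dz + (-z) dy ∧ dz

For a 1-form omega = sum_i f_i dx_i, the exterior derivative is
  d(omega) = sum_{i < j} (∂f_j/∂x_i - ∂f_i/∂x_j) dx_i ∧ dx_j.
  coefficient of dx ∧ dy: ∂f_2/∂x - ∂f_1/∂y = ∂(x*y + 3*z^2)/∂x - ∂(z*(-x - 2))/∂y = y
  coefficient of dx ∧ dz: ∂f_3/∂x - ∂f_1/∂z = ∂(5*y*z)/∂x - ∂(z*(-x - 2))/∂z = x + 2
  coefficient of dy ∧ dz: ∂f_3/∂y - ∂f_2/∂z = ∂(5*y*z)/∂y - ∂(x*y + 3*z^2)/∂z = -z
Assembling: d(omega) = (y) dx ∧ dy + (x + 2) dx ∧ dz + (-z) dy ∧ dz.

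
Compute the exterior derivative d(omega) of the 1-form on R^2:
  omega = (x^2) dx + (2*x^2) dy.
d(omega) = (4*x) dx ∧ dy

For a 1-form omega = sum_i f_i dx_i, the exterior derivative is
  d(omega) = sum_{i < j} (∂f_j/∂x_i - ∂f_i/∂x_j) dx_i ∧ dx_j.
  coefficient of dx ∧ dy: ∂f_2/∂x - ∂f_1/∂y = ∂(2*x^2)/∂x - ∂(x^2)/∂y = 4*x
Assembling: d(omega) = (4*x) dx ∧ dy.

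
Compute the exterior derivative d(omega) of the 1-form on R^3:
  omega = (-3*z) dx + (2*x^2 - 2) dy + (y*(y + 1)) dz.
d(omega) = (4*x) dx ∧ dy + (3) dx ∧ dz + (2*y + 1) dy ∧ dz

For a 1-form omega = sum_i f_i dx_i, the exterior derivative is
  d(omega) = sum_{i < j} (∂f_j/∂x_i - ∂f_i/∂x_j) dx_i ∧ dx_j.
  coefficient of dx ∧ dy: ∂f_2/∂x - ∂f_1/∂y = ∂(2*x^2 - 2)/∂x - ∂(-3*z)/∂y = 4*x
  coefficient of dx ∧ dz: ∂f_3/∂x - ∂f_1/∂z = ∂(y*(y + 1))/∂x - ∂(-3*z)/∂z = 3
  coefficient of dy ∧ dz: ∂f_3/∂y - ∂f_2/∂z = ∂(y*(y + 1))/∂y - ∂(2*x^2 - 2)/∂z = 2*y + 1
Assembling: d(omega) = (4*x) dx ∧ dy + (3) dx ∧ dz + (2*y + 1) dy ∧ dz.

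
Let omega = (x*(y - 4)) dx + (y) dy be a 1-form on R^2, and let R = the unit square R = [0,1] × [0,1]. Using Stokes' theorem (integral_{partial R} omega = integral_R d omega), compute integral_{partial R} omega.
integral_(partial R) omega = -1/2

Stokes: integral_partial_R omega = integral_R d omega with d omega = (∂Q/∂x - ∂P/∂y) dx ∧ dy.
  ∂Q/∂x = 0
  ∂P/∂y = x
  integrand = ∂Q/∂x - ∂P/∂y = -x.
Integrating over R: integral_0^1 integral_0^1 (-x) dx dy = -1/2.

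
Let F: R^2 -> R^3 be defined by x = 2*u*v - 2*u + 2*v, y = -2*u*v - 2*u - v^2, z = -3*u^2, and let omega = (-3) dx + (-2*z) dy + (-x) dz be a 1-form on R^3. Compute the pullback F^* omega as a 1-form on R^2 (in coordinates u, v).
F^* omega = (-24*u^2 + 12*u*v - 6*v + 6) du + (-12*u^3 - 12*u^2*v - 6*u - 6) dv

Using F^*(f dg) = (f ∘ F) d(g ∘ F), substitute each coordinate x_i by F_i(u, v) in f_i, and replace dx_i by d F_i = (∂F_i/∂u) du + (∂F_i/∂v) dv.
  For the x component: f_1(F) = -3; d F_1 = (2*v - 2) du + (2*u + 2) dv
  For the y component: f_2(F) = 6*u^2; d F_2 = (-2*v - 2) du + (-2*u - 2*v) dv
  For the z component: f_3(F) = -2*u*v + 2*u - 2*v; d F_3 = (-6*u) du + (0) dv
Combining and collecting du, dv coefficients:
  coeff of du: -24*u^2 + 12*u*v - 6*v + 6
  coeff of dv: -12*u^3 - 12*u^2*v - 6*u - 6
F^* omega = (-24*u^2 + 12*u*v - 6*v + 6) du + (-12*u^3 - 12*u^2*v - 6*u - 6) dv.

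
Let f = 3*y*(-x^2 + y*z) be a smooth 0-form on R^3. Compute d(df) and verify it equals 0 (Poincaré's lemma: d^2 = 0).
d(df) = 0

Step 1: df = sum_i (∂f/∂x_i) dx_i = (-6*x*y) dx + (-3*x^2 + 6*y*z) dy + (3*y^2) dz.
Step 2: Apply d again. Using the 1-form formula, the coefficient of dx ∧ dy in d(df) is ∂^2 f/∂x ∂y - ∂^2 f/∂y ∂x = (-6*x) - (-6*x) = 0 (equality of mixed partials for smooth f).
Similarly for dx ∧ dz and dy ∧ dz — all coefficients vanish. So d(df) = 0.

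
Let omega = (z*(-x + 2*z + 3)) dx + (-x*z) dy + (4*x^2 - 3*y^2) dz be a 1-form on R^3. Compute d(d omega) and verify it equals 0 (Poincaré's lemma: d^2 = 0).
d(d omega) = 0

Step 1: d omega = sum_{i<j} (∂f_j/∂x_i - ∂f_i/∂x_j) dx_i ∧ dx_j:
  coeff of dx ∧ dy: -z
  coeff of dx ∧ dz: 9*x - 4*z - 3
  coeff of dy ∧ dz: x - 6*y
Step 2: Apply d again to each 2-form coefficient. The only possible 3-form in R^3 is dx ∧ dy ∧ dz, with coefficient
  ∂(coeff of dy∧dz)/∂x - ∂(coeff of dx∧dz)/∂y + ∂(coeff of dx∧dy)/∂z
  = ∂/∂x (x - 6*y) - ∂/∂y (9*x - 4*z - 3) + ∂/∂z (-z).
Each of these terms simplifies to sums of mixed partials that cancel in pairs. The result is 0 (by equality of mixed partials for smooth functions — Schwarz / Clairaut).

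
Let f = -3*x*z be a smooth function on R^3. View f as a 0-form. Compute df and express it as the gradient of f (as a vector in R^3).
df = (-3*z) dx + (0) dy + (-3*x) dz; grad f = (-3*z, 0, -3*x)

For a 0-form f, d f = (∂f/∂x) dx + (∂f/∂y) dy + (∂f/∂z) dz. The components of the vector representation are exactly the entries of grad f in Cartesian coordinates:
  ∂f/∂x = -3*z
  ∂f/∂y = 0
  ∂f/∂z = -3*x.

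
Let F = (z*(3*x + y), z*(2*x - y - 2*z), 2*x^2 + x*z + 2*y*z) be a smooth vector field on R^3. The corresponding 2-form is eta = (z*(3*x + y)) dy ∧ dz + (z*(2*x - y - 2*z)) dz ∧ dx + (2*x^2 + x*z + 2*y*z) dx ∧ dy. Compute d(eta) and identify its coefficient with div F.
d(eta) = (x + 2*y + 2*z) dx ∧ dy ∧ dz; div F = x + 2*y + 2*z

For a 2-form in R^3 of the form above, applying d gives a 3-form with coefficient ∂P/∂x + ∂Q/∂y + ∂R/∂z:
  ∂P/∂x = 3*z
  ∂Q/∂y = -z
  ∂R/∂z = x + 2*y
Sum = x + 2*y + 2*z, which is exactly div F.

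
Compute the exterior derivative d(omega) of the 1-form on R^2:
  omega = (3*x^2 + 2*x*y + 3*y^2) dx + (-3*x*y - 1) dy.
d(omega) = (-2*x - 9*y) dx ∧ dy

For a 1-form omega = sum_i f_i dx_i, the exterior derivative is
  d(omega) = sum_{i < j} (∂f_j/∂x_i - ∂f_i/∂x_j) dx_i ∧ dx_j.
  coefficient of dx ∧ dy: ∂f_2/∂x - ∂f_1/∂y = ∂(-3*x*y - 1)/∂x - ∂(3*x^2 + 2*x*y + 3*y^2)/∂y = -2*x - 9*y
Assembling: d(omega) = (-2*x - 9*y) dx ∧ dy.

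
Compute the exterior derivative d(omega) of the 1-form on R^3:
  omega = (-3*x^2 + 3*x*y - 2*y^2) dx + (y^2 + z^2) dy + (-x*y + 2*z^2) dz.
d(omega) = (-3*x + 4*y) dx ∧ dy + (-y) dx ∧ dz + (-x - 2*z) dy ∧ dz

For a 1-form omega = sum_i f_i dx_i, the exterior derivative is
  d(omega) = sum_{i < j} (∂f_j/∂x_i - ∂f_i/∂x_j) dx_i ∧ dx_j.
  coefficient of dx ∧ dy: ∂f_2/∂x - ∂f_1/∂y = ∂(y^2 + z^2)/∂x - ∂(-3*x^2 + 3*x*y - 2*y^2)/∂y = -3*x + 4*y
  coefficient of dx ∧ dz: ∂f_3/∂x - ∂f_1/∂z = ∂(-x*y + 2*z^2)/∂x - ∂(-3*x^2 + 3*x*y - 2*y^2)/∂z = -y
  coefficient of dy ∧ dz: ∂f_3/∂y - ∂f_2/∂z = ∂(-x*y + 2*z^2)/∂y - ∂(y^2 + z^2)/∂z = -x - 2*z
Assembling: d(omega) = (-3*x + 4*y) dx ∧ dy + (-y) dx ∧ dz + (-x - 2*z) dy ∧ dz.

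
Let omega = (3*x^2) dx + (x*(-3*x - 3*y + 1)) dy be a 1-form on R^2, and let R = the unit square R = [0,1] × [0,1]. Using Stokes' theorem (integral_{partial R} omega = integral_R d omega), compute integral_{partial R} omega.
integral_(partial R) omega = -7/2

Stokes: integral_partial_R omega = integral_R d omega with d omega = (∂Q/∂x - ∂P/∂y) dx ∧ dy.
  ∂Q/∂x = -6*x - 3*y + 1
  ∂P/∂y = 0
  integrand = ∂Q/∂x - ∂P/∂y = -6*x - 3*y + 1.
Integrating over R: integral_0^1 integral_0^1 (-6*x - 3*y + 1) dx dy = -7/2.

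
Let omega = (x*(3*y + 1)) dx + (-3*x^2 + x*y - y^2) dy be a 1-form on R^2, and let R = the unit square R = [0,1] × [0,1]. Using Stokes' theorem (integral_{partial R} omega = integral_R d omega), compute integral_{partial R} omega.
integral_(partial R) omega = -4

Stokes: integral_partial_R omega = integral_R d omega with d omega = (∂Q/∂x - ∂P/∂y) dx ∧ dy.
  ∂Q/∂x = -6*x + y
  ∂P/∂y = 3*x
  integrand = ∂Q/∂x - ∂P/∂y = -9*x + y.
Integrating over R: integral_0^1 integral_0^1 (-9*x + y) dx dy = -4.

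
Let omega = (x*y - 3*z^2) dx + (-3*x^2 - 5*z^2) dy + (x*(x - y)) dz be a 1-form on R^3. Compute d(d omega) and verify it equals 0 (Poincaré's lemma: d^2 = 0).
d(d omega) = 0

Step 1: d omega = sum_{i<j} (∂f_j/∂x_i - ∂f_i/∂x_j) dx_i ∧ dx_j:
  coeff of dx ∧ dy: -7*x
  coeff of dx ∧ dz: 2*x - y + 6*z
  coeff of dy ∧ dz: -x + 10*z
Step 2: Apply d again to each 2-form coefficient. The only possible 3-form in R^3 is dx ∧ dy ∧ dz, with coefficient
  ∂(coeff of dy∧dz)/∂x - ∂(coeff of dx∧dz)/∂y + ∂(coeff of dx∧dy)/∂z
  = ∂/∂x (-x + 10*z) - ∂/∂y (2*x - y + 6*z) + ∂/∂z (-7*x).
Each of these terms simplifies to sums of mixed partials that cancel in pairs. The result is 0 (by equality of mixed partials for smooth functions — Schwarz / Clairaut).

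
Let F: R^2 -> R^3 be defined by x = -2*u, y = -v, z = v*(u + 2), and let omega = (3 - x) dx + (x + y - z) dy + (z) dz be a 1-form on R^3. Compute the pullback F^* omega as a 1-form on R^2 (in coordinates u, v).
F^* omega = (u*v^2 - 4*u + 2*v^2 - 6) du + (u^2*v + 5*u*v + 2*u + 7*v) dv

Using F^*(f dg) = (f ∘ F) d(g ∘ F), substitute each coordinate x_i by F_i(u, v) in f_i, and replace dx_i by d F_i = (∂F_i/∂u) du + (∂F_i/∂v) dv.
  For the x component: f_1(F) = 2*u + 3; d F_1 = (-2) du + (0) dv
  For the y component: f_2(F) = -u*v - 2*u - 3*v; d F_2 = (0) du + (-1) dv
  For the z component: f_3(F) = v*(u + 2); d F_3 = (v) du + (u + 2) dv
Combining and collecting du, dv coefficients:
  coeff of du: u*v^2 - 4*u + 2*v^2 - 6
  coeff of dv: u^2*v + 5*u*v + 2*u + 7*v
F^* omega = (u*v^2 - 4*u + 2*v^2 - 6) du + (u^2*v + 5*u*v + 2*u + 7*v) dv.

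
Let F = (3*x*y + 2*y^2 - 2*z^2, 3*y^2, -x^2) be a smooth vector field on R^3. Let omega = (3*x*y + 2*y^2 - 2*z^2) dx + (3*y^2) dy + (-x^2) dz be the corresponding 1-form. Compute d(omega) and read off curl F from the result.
d(omega) = (0) dy ∧ dz + (2*x - 4*z) dz ∧ dx + (-3*x - 4*y) dx ∧ dy; curl F = (0, 2*x - 4*z, -3*x - 4*y)

d omega = sum_{i<j} (∂f_j/∂x_i - ∂f_i/∂x_j) dx_i ∧ dx_j. Under the identification (dy ∧ dz, dz ∧ dx, dx ∧ dy) ↔ (e_x, e_y, e_z), the coefficients are exactly the components of curl F. Compute:
  ∂R/∂y - ∂Q/∂z = (0) - (0) = 0
  ∂P/∂z - ∂R/∂x = (-4*z) - (-2*x) = 2*x - 4*z
  ∂Q/∂x - ∂P/∂y = (0) - (3*x + 4*y) = -3*x - 4*y.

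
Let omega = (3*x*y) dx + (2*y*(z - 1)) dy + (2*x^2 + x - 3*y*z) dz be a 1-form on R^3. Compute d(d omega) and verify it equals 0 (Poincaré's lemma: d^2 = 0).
d(d omega) = 0

Step 1: d omega = sum_{i<j} (∂f_j/∂x_i - ∂f_i/∂x_j) dx_i ∧ dx_j:
  coeff of dx ∧ dy: -3*x
  coeff of dx ∧ dz: 4*x + 1
  coeff of dy ∧ dz: -2*y - 3*z
Step 2: Apply d again to each 2-form coefficient. The only possible 3-form in R^3 is dx ∧ dy ∧ dz, with coefficient
  ∂(coeff of dy∧dz)/∂x - ∂(coeff of dx∧dz)/∂y + ∂(coeff of dx∧dy)/∂z
  = ∂/∂x (-2*y - 3*z) - ∂/∂y (4*x + 1) + ∂/∂z (-3*x).
Each of these terms simplifies to sums of mixed partials that cancel in pairs. The result is 0 (by equality of mixed partials for smooth functions — Schwarz / Clairaut).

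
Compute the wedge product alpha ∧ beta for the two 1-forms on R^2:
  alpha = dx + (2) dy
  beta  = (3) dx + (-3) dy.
alpha ∧ beta = (-9) dx ∧ dy

Distribute the wedge, using dx_i ∧ dx_j = -dx_j ∧ dx_i and dx_i ∧ dx_i = 0. For each pair (i, j) with i < j, the coefficient of dx_i ∧ dx_j in alpha ∧ beta is (alpha_i * beta_j - alpha_j * beta_i). Collecting: alpha ∧ beta = (-9) dx ∧ dy.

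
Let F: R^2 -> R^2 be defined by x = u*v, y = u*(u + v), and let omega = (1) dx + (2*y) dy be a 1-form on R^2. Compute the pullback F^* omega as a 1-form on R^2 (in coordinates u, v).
F^* omega = (4*u^3 + 6*u^2*v + 2*u*v^2 + v) du + (u*(2*u^2 + 2*u*v + 1)) dv

Using F^*(f dg) = (f ∘ F) d(g ∘ F), substitute each coordinate x_i by F_i(u, v) in f_i, and replace dx_i by d F_i = (∂F_i/∂u) du + (∂F_i/∂v) dv.
  For the x component: f_1(F) = 1; d F_1 = (v) du + (u) dv
  For the y component: f_2(F) = 2*u*(u + v); d F_2 = (2*u + v) du + (u) dv
Combining and collecting du, dv coefficients:
  coeff of du: 4*u^3 + 6*u^2*v + 2*u*v^2 + v
  coeff of dv: u*(2*u^2 + 2*u*v + 1)
F^* omega = (4*u^3 + 6*u^2*v + 2*u*v^2 + v) du + (u*(2*u^2 + 2*u*v + 1)) dv.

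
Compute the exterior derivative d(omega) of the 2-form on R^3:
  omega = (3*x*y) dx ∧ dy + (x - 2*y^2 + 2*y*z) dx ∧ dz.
d(omega) = (4*y - 2*z) dx ∧ dy ∧ dz

For a 2-form omega = sum_{i<j} g_{ij} dx_i ∧ dx_j, the exterior derivative is
  d(omega) = sum_{i<j} d(g_{ij}) ∧ dx_i ∧ dx_j = sum_{i<j, k} (∂g_{ij}/∂x_k) dx_k ∧ dx_i ∧ dx_j.
Expand each term, using dx_k ∧ dx_i ∧ dx_j = sgn(permutation) dx_{(a)} ∧ dx_{(b)} ∧ dx_{(c)} with (a < b < c) sorted:
  d(x - 2*y^2 + 2*y*z) includes (∂/∂y)(x - 2*y^2 + 2*y*z) dy = (-4*y + 2*z) dy, which multiplied by dx ∧ dz gives (4*y - 2*z) dx ∧ dy ∧ dz
Collecting like 3-forms: d(omega) = (4*y - 2*z) dx ∧ dy ∧ dz.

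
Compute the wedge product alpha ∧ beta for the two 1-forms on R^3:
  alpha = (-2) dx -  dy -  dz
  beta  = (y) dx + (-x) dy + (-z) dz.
alpha ∧ beta = (2*x + y) dx ∧ dy + (y + 2*z) dx ∧ dz + (-x + z) dy ∧ dz

Distribute the wedge, using dx_i ∧ dx_j = -dx_j ∧ dx_i and dx_i ∧ dx_i = 0. For each pair (i, j) with i < j, the coefficient of dx_i ∧ dx_j in alpha ∧ beta is (alpha_i * beta_j - alpha_j * beta_i). Collecting: alpha ∧ beta = (2*x + y) dx ∧ dy + (y + 2*z) dx ∧ dz + (-x + z) dy ∧ dz.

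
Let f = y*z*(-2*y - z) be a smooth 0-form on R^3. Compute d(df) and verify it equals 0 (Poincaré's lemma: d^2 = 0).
d(df) = 0

Step 1: df = sum_i (∂f/∂x_i) dx_i = (0) dx + (z*(-4*y - z)) dy + (2*y*(-y - z)) dz.
Step 2: Apply d again. Using the 1-form formula, the coefficient of dx ∧ dy in d(df) is ∂^2 f/∂x ∂y - ∂^2 f/∂y ∂x = (0) - (0) = 0 (equality of mixed partials for smooth f).
Similarly for dx ∧ dz and dy ∧ dz — all coefficients vanish. So d(df) = 0.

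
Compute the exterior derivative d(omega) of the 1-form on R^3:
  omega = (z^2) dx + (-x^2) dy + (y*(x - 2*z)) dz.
d(omega) = (-2*x) dx ∧ dy + (y - 2*z) dx ∧ dz + (x - 2*z) dy ∧ dz

For a 1-form omega = sum_i f_i dx_i, the exterior derivative is
  d(omega) = sum_{i < j} (∂f_j/∂x_i - ∂f_i/∂x_j) dx_i ∧ dx_j.
  coefficient of dx ∧ dy: ∂f_2/∂x - ∂f_1/∂y = ∂(-x^2)/∂x - ∂(z^2)/∂y = -2*x
  coefficient of dx ∧ dz: ∂f_3/∂x - ∂f_1/∂z = ∂(y*(x - 2*z))/∂x - ∂(z^2)/∂z = y - 2*z
  coefficient of dy ∧ dz: ∂f_3/∂y - ∂f_2/∂z = ∂(y*(x - 2*z))/∂y - ∂(-x^2)/∂z = x - 2*z
Assembling: d(omega) = (-2*x) dx ∧ dy + (y - 2*z) dx ∧ dz + (x - 2*z) dy ∧ dz.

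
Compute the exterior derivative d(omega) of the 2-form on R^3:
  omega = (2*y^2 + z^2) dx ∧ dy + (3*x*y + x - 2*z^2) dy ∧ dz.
d(omega) = (3*y + 2*z + 1) dx ∧ dy ∧ dz

For a 2-form omega = sum_{i<j} g_{ij} dx_i ∧ dx_j, the exterior derivative is
  d(omega) = sum_{i<j} d(g_{ij}) ∧ dx_i ∧ dx_j = sum_{i<j, k} (∂g_{ij}/∂x_k) dx_k ∧ dx_i ∧ dx_j.
Expand each term, using dx_k ∧ dx_i ∧ dx_j = sgn(permutation) dx_{(a)} ∧ dx_{(b)} ∧ dx_{(c)} with (a < b < c) sorted:
  d(2*y^2 + z^2) includes (∂/∂z)(2*y^2 + z^2) dz = (2*z) dz, which multiplied by dx ∧ dy gives (2*z) dx ∧ dy ∧ dz
  d(3*x*y + x - 2*z^2) includes (∂/∂x)(3*x*y + x - 2*z^2) dx = (3*y + 1) dx, which multiplied by dy ∧ dz gives (3*y + 1) dx ∧ dy ∧ dz
Collecting like 3-forms: d(omega) = (3*y + 2*z + 1) dx ∧ dy ∧ dz.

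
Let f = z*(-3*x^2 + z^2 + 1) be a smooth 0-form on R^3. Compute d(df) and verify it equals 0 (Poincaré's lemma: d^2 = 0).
d(df) = 0

Step 1: df = sum_i (∂f/∂x_i) dx_i = (-6*x*z) dx + (0) dy + (-3*x^2 + 3*z^2 + 1) dz.
Step 2: Apply d again. Using the 1-form formula, the coefficient of dx ∧ dy in d(df) is ∂^2 f/∂x ∂y - ∂^2 f/∂y ∂x = (0) - (0) = 0 (equality of mixed partials for smooth f).
Similarly for dx ∧ dz and dy ∧ dz — all coefficients vanish. So d(df) = 0.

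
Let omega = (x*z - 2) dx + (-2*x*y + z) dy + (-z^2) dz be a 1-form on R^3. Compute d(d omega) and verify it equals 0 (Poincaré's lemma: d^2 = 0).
d(d omega) = 0

Step 1: d omega = sum_{i<j} (∂f_j/∂x_i - ∂f_i/∂x_j) dx_i ∧ dx_j:
  coeff of dx ∧ dy: -2*y
  coeff of dx ∧ dz: -x
  coeff of dy ∧ dz: -1
Step 2: Apply d again to each 2-form coefficient. The only possible 3-form in R^3 is dx ∧ dy ∧ dz, with coefficient
  ∂(coeff of dy∧dz)/∂x - ∂(coeff of dx∧dz)/∂y + ∂(coeff of dx∧dy)/∂z
  = ∂/∂x (-1) - ∂/∂y (-x) + ∂/∂z (-2*y).
Each of these terms simplifies to sums of mixed partials that cancel in pairs. The result is 0 (by equality of mixed partials for smooth functions — Schwarz / Clairaut).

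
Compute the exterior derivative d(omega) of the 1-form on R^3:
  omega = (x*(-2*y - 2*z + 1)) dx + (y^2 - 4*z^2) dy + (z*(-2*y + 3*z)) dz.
d(omega) = (2*x) dx ∧ dy + (2*x) dx ∧ dz + (6*z) dy ∧ dz

For a 1-form omega = sum_i f_i dx_i, the exterior derivative is
  d(omega) = sum_{i < j} (∂f_j/∂x_i - ∂f_i/∂x_j) dx_i ∧ dx_j.
  coefficient of dx ∧ dy: ∂f_2/∂x - ∂f_1/∂y = ∂(y^2 - 4*z^2)/∂x - ∂(x*(-2*y - 2*z + 1))/∂y = 2*x
  coefficient of dx ∧ dz: ∂f_3/∂x - ∂f_1/∂z = ∂(z*(-2*y + 3*z))/∂x - ∂(x*(-2*y - 2*z + 1))/∂z = 2*x
  coefficient of dy ∧ dz: ∂f_3/∂y - ∂f_2/∂z = ∂(z*(-2*y + 3*z))/∂y - ∂(y^2 - 4*z^2)/∂z = 6*z
Assembling: d(omega) = (2*x) dx ∧ dy + (2*x) dx ∧ dz + (6*z) dy ∧ dz.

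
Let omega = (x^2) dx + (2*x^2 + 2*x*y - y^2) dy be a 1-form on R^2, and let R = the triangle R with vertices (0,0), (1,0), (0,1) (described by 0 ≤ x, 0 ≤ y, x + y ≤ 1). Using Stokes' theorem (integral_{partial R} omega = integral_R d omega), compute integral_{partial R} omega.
integral_(partial R) omega = 1

Stokes: integral_partial_R omega = integral_R d omega with d omega = (∂Q/∂x - ∂P/∂y) dx ∧ dy.
  ∂Q/∂x = 4*x + 2*y
  ∂P/∂y = 0
  integrand = ∂Q/∂x - ∂P/∂y = 4*x + 2*y.
Integrating over R: integral_0^1 integral_0^{1-x} (4*x + 2*y) dy dx = 1.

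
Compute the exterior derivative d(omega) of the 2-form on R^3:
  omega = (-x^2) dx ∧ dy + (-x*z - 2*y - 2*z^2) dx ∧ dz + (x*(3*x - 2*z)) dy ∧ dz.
d(omega) = (6*x - 2*z + 2) dx ∧ dy ∧ dz

For a 2-form omega = sum_{i<j} g_{ij} dx_i ∧ dx_j, the exterior derivative is
  d(omega) = sum_{i<j} d(g_{ij}) ∧ dx_i ∧ dx_j = sum_{i<j, k} (∂g_{ij}/∂x_k) dx_k ∧ dx_i ∧ dx_j.
Expand each term, using dx_k ∧ dx_i ∧ dx_j = sgn(permutation) dx_{(a)} ∧ dx_{(b)} ∧ dx_{(c)} with (a < b < c) sorted:
  d(-x*z - 2*y - 2*z^2) includes (∂/∂y)(-x*z - 2*y - 2*z^2) dy = (-2) dy, which multiplied by dx ∧ dz gives (2) dx ∧ dy ∧ dz
  d(x*(3*x - 2*z)) includes (∂/∂x)(x*(3*x - 2*z)) dx = (6*x - 2*z) dx, which multiplied by dy ∧ dz gives (6*x - 2*z) dx ∧ dy ∧ dz
Collecting like 3-forms: d(omega) = (6*x - 2*z + 2) dx ∧ dy ∧ dz.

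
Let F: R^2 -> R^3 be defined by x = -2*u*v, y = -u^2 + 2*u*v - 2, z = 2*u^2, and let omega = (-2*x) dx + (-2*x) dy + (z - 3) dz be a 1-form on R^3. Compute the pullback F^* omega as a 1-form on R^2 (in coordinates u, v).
F^* omega = (4*u*(2*u^2 - 2*u*v - 3)) du

Using F^*(f dg) = (f ∘ F) d(g ∘ F), substitute each coordinate x_i by F_i(u, v) in f_i, and replace dx_i by d F_i = (∂F_i/∂u) du + (∂F_i/∂v) dv.
  For the x component: f_1(F) = 4*u*v; d F_1 = (-2*v) du + (-2*u) dv
  For the y component: f_2(F) = 4*u*v; d F_2 = (-2*u + 2*v) du + (2*u) dv
  For the z component: f_3(F) = 2*u^2 - 3; d F_3 = (4*u) du + (0) dv
Combining and collecting du, dv coefficients:
  coeff of du: 4*u*(2*u^2 - 2*u*v - 3)
  coeff of dv: 0
F^* omega = (4*u*(2*u^2 - 2*u*v - 3)) du.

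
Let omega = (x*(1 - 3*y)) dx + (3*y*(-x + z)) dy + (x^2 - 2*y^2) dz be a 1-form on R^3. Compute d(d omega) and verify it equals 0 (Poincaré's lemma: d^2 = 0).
d(d omega) = 0

Step 1: d omega = sum_{i<j} (∂f_j/∂x_i - ∂f_i/∂x_j) dx_i ∧ dx_j:
  coeff of dx ∧ dy: 3*x - 3*y
  coeff of dx ∧ dz: 2*x
  coeff of dy ∧ dz: -7*y
Step 2: Apply d again to each 2-form coefficient. The only possible 3-form in R^3 is dx ∧ dy ∧ dz, with coefficient
  ∂(coeff of dy∧dz)/∂x - ∂(coeff of dx∧dz)/∂y + ∂(coeff of dx∧dy)/∂z
  = ∂/∂x (-7*y) - ∂/∂y (2*x) + ∂/∂z (3*x - 3*y).
Each of these terms simplifies to sums of mixed partials that cancel in pairs. The result is 0 (by equality of mixed partials for smooth functions — Schwarz / Clairaut).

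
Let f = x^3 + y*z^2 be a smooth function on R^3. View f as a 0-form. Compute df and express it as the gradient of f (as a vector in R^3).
df = (3*x^2) dx + (z^2) dy + (2*y*z) dz; grad f = (3*x^2, z^2, 2*y*z)

For a 0-form f, d f = (∂f/∂x) dx + (∂f/∂y) dy + (∂f/∂z) dz. The components of the vector representation are exactly the entries of grad f in Cartesian coordinates:
  ∂f/∂x = 3*x^2
  ∂f/∂y = z^2
  ∂f/∂z = 2*y*z.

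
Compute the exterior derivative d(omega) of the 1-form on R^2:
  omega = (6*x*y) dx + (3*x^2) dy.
d(omega) = 0

For a 1-form omega = sum_i f_i dx_i, the exterior derivative is
  d(omega) = sum_{i < j} (∂f_j/∂x_i - ∂f_i/∂x_j) dx_i ∧ dx_j.

Assembling: d(omega) = 0.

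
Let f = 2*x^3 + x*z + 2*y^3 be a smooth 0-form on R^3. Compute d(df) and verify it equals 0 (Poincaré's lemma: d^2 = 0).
d(df) = 0

Step 1: df = sum_i (∂f/∂x_i) dx_i = (6*x^2 + z) dx + (6*y^2) dy + (x) dz.
Step 2: Apply d again. Using the 1-form formula, the coefficient of dx ∧ dy in d(df) is ∂^2 f/∂x ∂y - ∂^2 f/∂y ∂x = (0) - (0) = 0 (equality of mixed partials for smooth f).
Similarly for dx ∧ dz and dy ∧ dz — all coefficients vanish. So d(df) = 0.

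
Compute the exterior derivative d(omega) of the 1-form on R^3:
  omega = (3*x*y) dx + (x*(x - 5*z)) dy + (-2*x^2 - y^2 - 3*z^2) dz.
d(omega) = (-x - 5*z) dx ∧ dy + (-4*x) dx ∧ dz + (5*x - 2*y) dy ∧ dz

For a 1-form omega = sum_i f_i dx_i, the exterior derivative is
  d(omega) = sum_{i < j} (∂f_j/∂x_i - ∂f_i/∂x_j) dx_i ∧ dx_j.
  coefficient of dx ∧ dy: ∂f_2/∂x - ∂f_1/∂y = ∂(x*(x - 5*z))/∂x - ∂(3*x*y)/∂y = -x - 5*z
  coefficient of dx ∧ dz: ∂f_3/∂x - ∂f_1/∂z = ∂(-2*x^2 - y^2 - 3*z^2)/∂x - ∂(3*x*y)/∂z = -4*x
  coefficient of dy ∧ dz: ∂f_3/∂y - ∂f_2/∂z = ∂(-2*x^2 - y^2 - 3*z^2)/∂y - ∂(x*(x - 5*z))/∂z = 5*x - 2*y
Assembling: d(omega) = (-x - 5*z) dx ∧ dy + (-4*x) dx ∧ dz + (5*x - 2*y) dy ∧ dz.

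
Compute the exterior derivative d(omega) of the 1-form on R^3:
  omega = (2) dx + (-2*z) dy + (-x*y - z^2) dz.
d(omega) = (-y) dx ∧ dz + (2 - x) dy ∧ dz

For a 1-form omega = sum_i f_i dx_i, the exterior derivative is
  d(omega) = sum_{i < j} (∂f_j/∂x_i - ∂f_i/∂x_j) dx_i ∧ dx_j.
  coefficient of dx ∧ dz: ∂f_3/∂x - ∂f_1/∂z = ∂(-x*y - z^2)/∂x - ∂(2)/∂z = -y
  coefficient of dy ∧ dz: ∂f_3/∂y - ∂f_2/∂z = ∂(-x*y - z^2)/∂y - ∂(-2*z)/∂z = 2 - x
Assembling: d(omega) = (-y) dx ∧ dz + (2 - x) dy ∧ dz.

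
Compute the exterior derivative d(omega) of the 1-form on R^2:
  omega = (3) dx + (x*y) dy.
d(omega) = (y) dx ∧ dy

For a 1-form omega = sum_i f_i dx_i, the exterior derivative is
  d(omega) = sum_{i < j} (∂f_j/∂x_i - ∂f_i/∂x_j) dx_i ∧ dx_j.
  coefficient of dx ∧ dy: ∂f_2/∂x - ∂f_1/∂y = ∂(x*y)/∂x - ∂(3)/∂y = y
Assembling: d(omega) = (y) dx ∧ dy.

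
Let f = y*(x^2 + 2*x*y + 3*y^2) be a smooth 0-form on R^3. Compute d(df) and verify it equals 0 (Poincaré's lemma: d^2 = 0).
d(df) = 0

Step 1: df = sum_i (∂f/∂x_i) dx_i = (2*y*(x + y)) dx + (x^2 + 4*x*y + 9*y^2) dy + (0) dz.
Step 2: Apply d again. Using the 1-form formula, the coefficient of dx ∧ dy in d(df) is ∂^2 f/∂x ∂y - ∂^2 f/∂y ∂x = (2*x + 4*y) - (2*x + 4*y) = 0 (equality of mixed partials for smooth f).
Similarly for dx ∧ dz and dy ∧ dz — all coefficients vanish. So d(df) = 0.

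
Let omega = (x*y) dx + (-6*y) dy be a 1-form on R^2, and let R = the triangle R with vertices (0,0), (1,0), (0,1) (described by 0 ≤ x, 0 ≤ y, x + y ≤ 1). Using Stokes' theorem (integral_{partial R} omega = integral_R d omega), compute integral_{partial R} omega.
integral_(partial R) omega = -1/6

Stokes: integral_partial_R omega = integral_R d omega with d omega = (∂Q/∂x - ∂P/∂y) dx ∧ dy.
  ∂Q/∂x = 0
  ∂P/∂y = x
  integrand = ∂Q/∂x - ∂P/∂y = -x.
Integrating over R: integral_0^1 integral_0^{1-x} (-x) dy dx = -1/6.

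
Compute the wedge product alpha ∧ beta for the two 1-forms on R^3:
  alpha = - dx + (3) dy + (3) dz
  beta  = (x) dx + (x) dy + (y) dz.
alpha ∧ beta = (-4*x) dx ∧ dy + (-3*x - y) dx ∧ dz + (-3*x + 3*y) dy ∧ dz

Distribute the wedge, using dx_i ∧ dx_j = -dx_j ∧ dx_i and dx_i ∧ dx_i = 0. For each pair (i, j) with i < j, the coefficient of dx_i ∧ dx_j in alpha ∧ beta is (alpha_i * beta_j - alpha_j * beta_i). Collecting: alpha ∧ beta = (-4*x) dx ∧ dy + (-3*x - y) dx ∧ dz + (-3*x + 3*y) dy ∧ dz.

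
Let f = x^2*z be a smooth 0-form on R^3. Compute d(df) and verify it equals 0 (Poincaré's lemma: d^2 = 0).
d(df) = 0

Step 1: df = sum_i (∂f/∂x_i) dx_i = (2*x*z) dx + (0) dy + (x^2) dz.
Step 2: Apply d again. Using the 1-form formula, the coefficient of dx ∧ dy in d(df) is ∂^2 f/∂x ∂y - ∂^2 f/∂y ∂x = (0) - (0) = 0 (equality of mixed partials for smooth f).
Similarly for dx ∧ dz and dy ∧ dz — all coefficients vanish. So d(df) = 0.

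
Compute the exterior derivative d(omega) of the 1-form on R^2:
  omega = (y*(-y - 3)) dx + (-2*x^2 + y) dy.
d(omega) = (-4*x + 2*y + 3) dx ∧ dy

For a 1-form omega = sum_i f_i dx_i, the exterior derivative is
  d(omega) = sum_{i < j} (∂f_j/∂x_i - ∂f_i/∂x_j) dx_i ∧ dx_j.
  coefficient of dx ∧ dy: ∂f_2/∂x - ∂f_1/∂y = ∂(-2*x^2 + y)/∂x - ∂(y*(-y - 3))/∂y = -4*x + 2*y + 3
Assembling: d(omega) = (-4*x + 2*y + 3) dx ∧ dy.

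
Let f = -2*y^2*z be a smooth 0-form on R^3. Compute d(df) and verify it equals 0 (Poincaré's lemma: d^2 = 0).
d(df) = 0

Step 1: df = sum_i (∂f/∂x_i) dx_i = (0) dx + (-4*y*z) dy + (-2*y^2) dz.
Step 2: Apply d again. Using the 1-form formula, the coefficient of dx ∧ dy in d(df) is ∂^2 f/∂x ∂y - ∂^2 f/∂y ∂x = (0) - (0) = 0 (equality of mixed partials for smooth f).
Similarly for dx ∧ dz and dy ∧ dz — all coefficients vanish. So d(df) = 0.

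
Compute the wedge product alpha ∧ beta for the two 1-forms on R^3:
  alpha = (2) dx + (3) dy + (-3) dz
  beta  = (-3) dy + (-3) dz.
alpha ∧ beta = (-6) dx ∧ dy + (-6) dx ∧ dz + (-18) dy ∧ dz

Distribute the wedge, using dx_i ∧ dx_j = -dx_j ∧ dx_i and dx_i ∧ dx_i = 0. For each pair (i, j) with i < j, the coefficient of dx_i ∧ dx_j in alpha ∧ beta is (alpha_i * beta_j - alpha_j * beta_i). Collecting: alpha ∧ beta = (-6) dx ∧ dy + (-6) dx ∧ dz + (-18) dy ∧ dz.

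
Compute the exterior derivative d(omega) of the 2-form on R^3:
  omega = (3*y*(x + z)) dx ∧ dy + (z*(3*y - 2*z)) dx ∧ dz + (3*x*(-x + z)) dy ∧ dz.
d(omega) = (-6*x + 3*y) dx ∧ dy ∧ dz

For a 2-form omega = sum_{i<j} g_{ij} dx_i ∧ dx_j, the exterior derivative is
  d(omega) = sum_{i<j} d(g_{ij}) ∧ dx_i ∧ dx_j = sum_{i<j, k} (∂g_{ij}/∂x_k) dx_k ∧ dx_i ∧ dx_j.
Expand each term, using dx_k ∧ dx_i ∧ dx_j = sgn(permutation) dx_{(a)} ∧ dx_{(b)} ∧ dx_{(c)} with (a < b < c) sorted:
  d(3*y*(x + z)) includes (∂/∂z)(3*y*(x + z)) dz = (3*y) dz, which multiplied by dx ∧ dy gives (3*y) dx ∧ dy ∧ dz
  d(z*(3*y - 2*z)) includes (∂/∂y)(z*(3*y - 2*z)) dy = (3*z) dy, which multiplied by dx ∧ dz gives (-3*z) dx ∧ dy ∧ dz
  d(3*x*(-x + z)) includes (∂/∂x)(3*x*(-x + z)) dx = (-6*x + 3*z) dx, which multiplied by dy ∧ dz gives (-6*x + 3*z) dx ∧ dy ∧ dz
Collecting like 3-forms: d(omega) = (-6*x + 3*y) dx ∧ dy ∧ dz.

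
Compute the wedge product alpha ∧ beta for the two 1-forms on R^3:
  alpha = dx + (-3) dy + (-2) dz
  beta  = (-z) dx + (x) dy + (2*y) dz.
alpha ∧ beta = (x - 3*z) dx ∧ dy + (2*y - 2*z) dx ∧ dz + (2*x - 6*y) dy ∧ dz

Distribute the wedge, using dx_i ∧ dx_j = -dx_j ∧ dx_i and dx_i ∧ dx_i = 0. For each pair (i, j) with i < j, the coefficient of dx_i ∧ dx_j in alpha ∧ beta is (alpha_i * beta_j - alpha_j * beta_i). Collecting: alpha ∧ beta = (x - 3*z) dx ∧ dy + (2*y - 2*z) dx ∧ dz + (2*x - 6*y) dy ∧ dz.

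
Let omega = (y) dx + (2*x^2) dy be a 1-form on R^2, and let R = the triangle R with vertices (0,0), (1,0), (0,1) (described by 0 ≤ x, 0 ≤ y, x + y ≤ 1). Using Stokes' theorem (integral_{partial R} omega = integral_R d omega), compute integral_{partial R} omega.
integral_(partial R) omega = 1/6

Stokes: integral_partial_R omega = integral_R d omega with d omega = (∂Q/∂x - ∂P/∂y) dx ∧ dy.
  ∂Q/∂x = 4*x
  ∂P/∂y = 1
  integrand = ∂Q/∂x - ∂P/∂y = 4*x - 1.
Integrating over R: integral_0^1 integral_0^{1-x} (4*x - 1) dy dx = 1/6.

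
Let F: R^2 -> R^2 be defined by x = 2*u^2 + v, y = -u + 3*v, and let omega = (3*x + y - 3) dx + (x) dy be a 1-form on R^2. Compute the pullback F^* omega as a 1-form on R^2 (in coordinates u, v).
F^* omega = (24*u^3 - 6*u^2 + 24*u*v - 12*u - v) du + (12*u^2 - u + 9*v - 3) dv

Using F^*(f dg) = (f ∘ F) d(g ∘ F), substitute each coordinate x_i by F_i(u, v) in f_i, and replace dx_i by d F_i = (∂F_i/∂u) du + (∂F_i/∂v) dv.
  For the x component: f_1(F) = 6*u^2 - u + 6*v - 3; d F_1 = (4*u) du + (1) dv
  For the y component: f_2(F) = 2*u^2 + v; d F_2 = (-1) du + (3) dv
Combining and collecting du, dv coefficients:
  coeff of du: 24*u^3 - 6*u^2 + 24*u*v - 12*u - v
  coeff of dv: 12*u^2 - u + 9*v - 3
F^* omega = (24*u^3 - 6*u^2 + 24*u*v - 12*u - v) du + (12*u^2 - u + 9*v - 3) dv.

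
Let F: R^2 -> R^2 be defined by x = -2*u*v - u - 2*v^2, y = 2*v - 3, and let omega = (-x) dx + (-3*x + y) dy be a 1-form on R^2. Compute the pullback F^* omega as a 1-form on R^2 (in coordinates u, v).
F^* omega = (-4*u*v^2 - 4*u*v - u - 4*v^3 - 2*v^2) du + (-4*u^2*v - 2*u^2 - 12*u*v^2 + 8*u*v + 6*u - 8*v^3 + 12*v^2 + 4*v - 6) dv

Using F^*(f dg) = (f ∘ F) d(g ∘ F), substitute each coordinate x_i by F_i(u, v) in f_i, and replace dx_i by d F_i = (∂F_i/∂u) du + (∂F_i/∂v) dv.
  For the x component: f_1(F) = 2*u*v + u + 2*v^2; d F_1 = (-2*v - 1) du + (-2*u - 4*v) dv
  For the y component: f_2(F) = 6*u*v + 3*u + 6*v^2 + 2*v - 3; d F_2 = (0) du + (2) dv
Combining and collecting du, dv coefficients:
  coeff of du: -4*u*v^2 - 4*u*v - u - 4*v^3 - 2*v^2
  coeff of dv: -4*u^2*v - 2*u^2 - 12*u*v^2 + 8*u*v + 6*u - 8*v^3 + 12*v^2 + 4*v - 6
F^* omega = (-4*u*v^2 - 4*u*v - u - 4*v^3 - 2*v^2) du + (-4*u^2*v - 2*u^2 - 12*u*v^2 + 8*u*v + 6*u - 8*v^3 + 12*v^2 + 4*v - 6) dv.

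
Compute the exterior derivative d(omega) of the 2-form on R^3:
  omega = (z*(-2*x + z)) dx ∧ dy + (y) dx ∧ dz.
d(omega) = (-2*x + 2*z - 1) dx ∧ dy ∧ dz

For a 2-form omega = sum_{i<j} g_{ij} dx_i ∧ dx_j, the exterior derivative is
  d(omega) = sum_{i<j} d(g_{ij}) ∧ dx_i ∧ dx_j = sum_{i<j, k} (∂g_{ij}/∂x_k) dx_k ∧ dx_i ∧ dx_j.
Expand each term, using dx_k ∧ dx_i ∧ dx_j = sgn(permutation) dx_{(a)} ∧ dx_{(b)} ∧ dx_{(c)} with (a < b < c) sorted:
  d(z*(-2*x + z)) includes (∂/∂z)(z*(-2*x + z)) dz = (-2*x + 2*z) dz, which multiplied by dx ∧ dy gives (-2*x + 2*z) dx ∧ dy ∧ dz
  d(y) includes (∂/∂y)(y) dy = (1) dy, which multiplied by dx ∧ dz gives (-1) dx ∧ dy ∧ dz
Collecting like 3-forms: d(omega) = (-2*x + 2*z - 1) dx ∧ dy ∧ dz.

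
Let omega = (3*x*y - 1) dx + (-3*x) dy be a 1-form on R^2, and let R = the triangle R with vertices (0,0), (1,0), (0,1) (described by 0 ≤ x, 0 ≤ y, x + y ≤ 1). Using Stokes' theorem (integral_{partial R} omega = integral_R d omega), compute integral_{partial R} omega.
integral_(partial R) omega = -2

Stokes: integral_partial_R omega = integral_R d omega with d omega = (∂Q/∂x - ∂P/∂y) dx ∧ dy.
  ∂Q/∂x = -3
  ∂P/∂y = 3*x
  integrand = ∂Q/∂x - ∂P/∂y = -3*x - 3.
Integrating over R: integral_0^1 integral_0^{1-x} (-3*x - 3) dy dx = -2.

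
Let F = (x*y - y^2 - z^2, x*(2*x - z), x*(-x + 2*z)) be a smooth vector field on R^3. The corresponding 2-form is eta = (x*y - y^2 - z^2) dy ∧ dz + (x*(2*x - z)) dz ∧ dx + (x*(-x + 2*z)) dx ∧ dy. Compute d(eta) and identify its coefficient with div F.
d(eta) = (2*x + y) dx ∧ dy ∧ dz; div F = 2*x + y

For a 2-form in R^3 of the form above, applying d gives a 3-form with coefficient ∂P/∂x + ∂Q/∂y + ∂R/∂z:
  ∂P/∂x = y
  ∂Q/∂y = 0
  ∂R/∂z = 2*x
Sum = 2*x + y, which is exactly div F.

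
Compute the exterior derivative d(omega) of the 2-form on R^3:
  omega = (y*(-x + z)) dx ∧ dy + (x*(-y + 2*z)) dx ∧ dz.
d(omega) = (x + y) dx ∧ dy ∧ dz

For a 2-form omega = sum_{i<j} g_{ij} dx_i ∧ dx_j, the exterior derivative is
  d(omega) = sum_{i<j} d(g_{ij}) ∧ dx_i ∧ dx_j = sum_{i<j, k} (∂g_{ij}/∂x_k) dx_k ∧ dx_i ∧ dx_j.
Expand each term, using dx_k ∧ dx_i ∧ dx_j = sgn(permutation) dx_{(a)} ∧ dx_{(b)} ∧ dx_{(c)} with (a < b < c) sorted:
  d(y*(-x + z)) includes (∂/∂z)(y*(-x + z)) dz = (y) dz, which multiplied by dx ∧ dy gives (y) dx ∧ dy ∧ dz
  d(x*(-y + 2*z)) includes (∂/∂y)(x*(-y + 2*z)) dy = (-x) dy, which multiplied by dx ∧ dz gives (x) dx ∧ dy ∧ dz
Collecting like 3-forms: d(omega) = (x + y) dx ∧ dy ∧ dz.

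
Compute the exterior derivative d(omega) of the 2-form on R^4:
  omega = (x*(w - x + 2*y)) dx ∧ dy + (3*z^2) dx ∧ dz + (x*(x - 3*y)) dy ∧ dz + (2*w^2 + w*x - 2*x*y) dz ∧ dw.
d(omega) = (x) dx ∧ dy ∧ dw + (2*x - 3*y) dx ∧ dy ∧ dz + (w - 2*y) dx ∧ dz ∧ dw + (-2*x) dy ∧ dz ∧ dw

For a 2-form omega = sum_{i<j} g_{ij} dx_i ∧ dx_j, the exterior derivative is
  d(omega) = sum_{i<j} d(g_{ij}) ∧ dx_i ∧ dx_j = sum_{i<j, k} (∂g_{ij}/∂x_k) dx_k ∧ dx_i ∧ dx_j.
Expand each term, using dx_k ∧ dx_i ∧ dx_j = sgn(permutation) dx_{(a)} ∧ dx_{(b)} ∧ dx_{(c)} with (a < b < c) sorted:
  d(x*(w - x + 2*y)) includes (∂/∂w)(x*(w - x + 2*y)) dw = (x) dw, which multiplied by dx ∧ dy gives (x) dx ∧ dy ∧ dw
  d(x*(x - 3*y)) includes (∂/∂x)(x*(x - 3*y)) dx = (2*x - 3*y) dx, which multiplied by dy ∧ dz gives (2*x - 3*y) dx ∧ dy ∧ dz
  d(2*w^2 + w*x - 2*x*y) includes (∂/∂x)(2*w^2 + w*x - 2*x*y) dx = (w - 2*y) dx, which multiplied by dz ∧ dw gives (w - 2*y) dx ∧ dz ∧ dw
  d(2*w^2 + w*x - 2*x*y) includes (∂/∂y)(2*w^2 + w*x - 2*x*y) dy = (-2*x) dy, which multiplied by dz ∧ dw gives (-2*x) dy ∧ dz ∧ dw
Collecting like 3-forms: d(omega) = (x) dx ∧ dy ∧ dw + (2*x - 3*y) dx ∧ dy ∧ dz + (w - 2*y) dx ∧ dz ∧ dw + (-2*x) dy ∧ dz ∧ dw.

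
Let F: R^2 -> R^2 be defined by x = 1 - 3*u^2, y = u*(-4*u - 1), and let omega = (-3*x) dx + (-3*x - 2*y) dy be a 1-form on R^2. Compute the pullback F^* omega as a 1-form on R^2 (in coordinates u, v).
F^* omega = (-190*u^3 - 33*u^2 + 40*u + 3) du

Using F^*(f dg) = (f ∘ F) d(g ∘ F), substitute each coordinate x_i by F_i(u, v) in f_i, and replace dx_i by d F_i = (∂F_i/∂u) du + (∂F_i/∂v) dv.
  For the x component: f_1(F) = 9*u^2 - 3; d F_1 = (-6*u) du + (0) dv
  For the y component: f_2(F) = 17*u^2 + 2*u - 3; d F_2 = (-8*u - 1) du + (0) dv
Combining and collecting du, dv coefficients:
  coeff of du: -190*u^3 - 33*u^2 + 40*u + 3
  coeff of dv: 0
F^* omega = (-190*u^3 - 33*u^2 + 40*u + 3) du.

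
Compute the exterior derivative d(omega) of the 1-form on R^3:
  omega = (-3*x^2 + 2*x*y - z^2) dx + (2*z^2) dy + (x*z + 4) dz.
d(omega) = (-2*x) dx ∧ dy + (3*z) dx ∧ dz + (-4*z) dy ∧ dz

For a 1-form omega = sum_i f_i dx_i, the exterior derivative is
  d(omega) = sum_{i < j} (∂f_j/∂x_i - ∂f_i/∂x_j) dx_i ∧ dx_j.
  coefficient of dx ∧ dy: ∂f_2/∂x - ∂f_1/∂y = ∂(2*z^2)/∂x - ∂(-3*x^2 + 2*x*y - z^2)/∂y = -2*x
  coefficient of dx ∧ dz: ∂f_3/∂x - ∂f_1/∂z = ∂(x*z + 4)/∂x - ∂(-3*x^2 + 2*x*y - z^2)/∂z = 3*z
  coefficient of dy ∧ dz: ∂f_3/∂y - ∂f_2/∂z = ∂(x*z + 4)/∂y - ∂(2*z^2)/∂z = -4*z
Assembling: d(omega) = (-2*x) dx ∧ dy + (3*z) dx ∧ dz + (-4*z) dy ∧ dz.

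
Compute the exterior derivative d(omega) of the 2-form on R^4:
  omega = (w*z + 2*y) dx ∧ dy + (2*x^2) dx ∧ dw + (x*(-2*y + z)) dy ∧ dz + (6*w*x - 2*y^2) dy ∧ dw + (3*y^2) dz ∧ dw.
d(omega) = (w - 2*y + z) dx ∧ dy ∧ dz + (6*w + z) dx ∧ dy ∧ dw + (6*y) dy ∧ dz ∧ dw

For a 2-form omega = sum_{i<j} g_{ij} dx_i ∧ dx_j, the exterior derivative is
  d(omega) = sum_{i<j} d(g_{ij}) ∧ dx_i ∧ dx_j = sum_{i<j, k} (∂g_{ij}/∂x_k) dx_k ∧ dx_i ∧ dx_j.
Expand each term, using dx_k ∧ dx_i ∧ dx_j = sgn(permutation) dx_{(a)} ∧ dx_{(b)} ∧ dx_{(c)} with (a < b < c) sorted:
  d(w*z + 2*y) includes (∂/∂z)(w*z + 2*y) dz = (w) dz, which multiplied by dx ∧ dy gives (w) dx ∧ dy ∧ dz
  d(w*z + 2*y) includes (∂/∂w)(w*z + 2*y) dw = (z) dw, which multiplied by dx ∧ dy gives (z) dx ∧ dy ∧ dw
  d(x*(-2*y + z)) includes (∂/∂x)(x*(-2*y + z)) dx = (-2*y + z) dx, which multiplied by dy ∧ dz gives (-2*y + z) dx ∧ dy ∧ dz
  d(6*w*x - 2*y^2) includes (∂/∂x)(6*w*x - 2*y^2) dx = (6*w) dx, which multiplied by dy ∧ dw gives (6*w) dx ∧ dy ∧ dw
  d(3*y^2) includes (∂/∂y)(3*y^2) dy = (6*y) dy, which multiplied by dz ∧ dw gives (6*y) dy ∧ dz ∧ dw
Collecting like 3-forms: d(omega) = (w - 2*y + z) dx ∧ dy ∧ dz + (6*w + z) dx ∧ dy ∧ dw + (6*y) dy ∧ dz ∧ dw.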